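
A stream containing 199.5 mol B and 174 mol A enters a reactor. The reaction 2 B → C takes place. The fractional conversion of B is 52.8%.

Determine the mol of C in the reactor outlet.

52.7 mol

B reacted = 0.528 × 199.5 = 105.3 mol; ν_B = −2, so ξ = 105.3/2 = 52.67 mol.
Outlet amounts (n = n₀ + ν ξ):
  B: 199.5 − 2(52.67) = 94.16
  C: 0 + 1(52.67) = 52.67
  A: 174 (inert)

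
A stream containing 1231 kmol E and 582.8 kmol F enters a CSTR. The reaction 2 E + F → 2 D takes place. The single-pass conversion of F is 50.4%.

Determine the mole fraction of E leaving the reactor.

F reacted = 0.504 × 582.8 = 293.7 kmol; ν_F = −1, so ξ = 293.7/1 = 293.7 kmol.
Outlet amounts (n = n₀ + ν ξ):
  E: 1231 − 2(293.7) = 643.5
  F: 582.8 − 1(293.7) = 289.1
  D: 0 + 2(293.7) = 587.5
Total out = 1520 kmol; y_E = 643.5 / 1520 = 0.4234.

0.423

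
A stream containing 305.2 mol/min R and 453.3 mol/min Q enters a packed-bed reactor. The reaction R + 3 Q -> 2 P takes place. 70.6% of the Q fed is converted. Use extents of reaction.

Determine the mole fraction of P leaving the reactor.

0.391

Q reacted = 0.706 × 453.3 = 320 mol/min; ν_Q = −3, so ξ = 320/3 = 106.7 mol/min.
Outlet amounts (n = n₀ + ν ξ):
  R: 305.2 − 1(106.7) = 198.5
  Q: 453.3 − 3(106.7) = 133.3
  P: 0 + 2(106.7) = 213.4
Total out = 545.1 mol/min; y_P = 213.4 / 545.1 = 0.3914.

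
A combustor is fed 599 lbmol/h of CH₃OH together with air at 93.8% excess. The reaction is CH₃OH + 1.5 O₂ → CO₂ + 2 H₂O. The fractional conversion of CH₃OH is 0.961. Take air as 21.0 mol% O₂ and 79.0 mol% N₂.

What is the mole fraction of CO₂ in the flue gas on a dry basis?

Stoichiometric O₂ = 1.5 × 599 = 898.5 lbmol/h; O₂ fed = 898.5 × 1.938 = 1741 lbmol/h.
N₂ fed = 1741 × 79/21 = 6551 lbmol/h.
Fuel reacted = 0.961 × 599 → ξ = 575.6 lbmol/h.
Outlet (n = n₀ + ν ξ):
  CH₃OH: 599 − 1(575.6) = 23.36
  O₂: 1741 − 1.5(575.6) = 877.8
  N₂: 6551 (inert)
  CO₂: 0 + 1(575.6) = 575.6
  H₂O: 0 + 2(575.6) = 1151
Dry total = 8027 lbmol/h; y_CO₂ (dry) = 575.6 / 8027 = 0.07171.

0.0717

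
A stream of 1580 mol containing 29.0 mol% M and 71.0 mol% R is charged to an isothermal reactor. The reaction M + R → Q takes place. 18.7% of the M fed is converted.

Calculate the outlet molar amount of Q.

M reacted = 0.187 × 458.2 = 85.68 mol; ν_M = −1, so ξ = 85.68/1 = 85.68 mol.
Outlet amounts (n = n₀ + ν ξ):
  M: 458.2 − 1(85.68) = 372.5
  R: 1122 − 1(85.68) = 1036
  Q: 0 + 1(85.68) = 85.68

85.7 mol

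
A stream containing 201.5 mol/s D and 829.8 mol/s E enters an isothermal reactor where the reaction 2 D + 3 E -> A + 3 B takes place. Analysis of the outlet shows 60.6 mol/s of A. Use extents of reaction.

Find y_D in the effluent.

0.0827

For A: n = n₀ + 1ξ → 60.6 = 0 + 1ξ, giving ξ = 60.6 mol/s.
Outlet amounts (n = n₀ + ν ξ):
  D: 201.5 − 2(60.6) = 80.3
  E: 829.8 − 3(60.6) = 648
  A: 0 + 1(60.6) = 60.6
  B: 0 + 3(60.6) = 181.8
Total out = 970.7 mol/s; y_D = 80.3 / 970.7 = 0.08272.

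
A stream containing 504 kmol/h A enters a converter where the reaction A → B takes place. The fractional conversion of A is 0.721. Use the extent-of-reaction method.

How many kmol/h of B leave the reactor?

363 kmol/h

A reacted = 0.721 × 504 = 363.4 kmol/h; ν_A = −1, so ξ = 363.4/1 = 363.4 kmol/h.
Outlet amounts (n = n₀ + ν ξ):
  A: 504 − 1(363.4) = 140.6
  B: 0 + 1(363.4) = 363.4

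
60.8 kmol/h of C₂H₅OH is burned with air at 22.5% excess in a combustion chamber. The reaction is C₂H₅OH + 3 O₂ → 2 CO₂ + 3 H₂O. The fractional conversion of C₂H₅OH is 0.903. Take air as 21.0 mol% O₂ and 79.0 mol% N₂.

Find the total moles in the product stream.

Stoichiometric O₂ = 3 × 60.8 = 182.4 kmol/h; O₂ fed = 182.4 × 1.225 = 223.4 kmol/h.
N₂ fed = 223.4 × 79/21 = 840.6 kmol/h.
Fuel reacted = 0.903 × 60.8 → ξ = 54.9 kmol/h.
Outlet (n = n₀ + ν ξ):
  C₂H₅OH: 60.8 − 1(54.9) = 5.898
  O₂: 223.4 − 3(54.9) = 58.73
  N₂: 840.6 (inert)
  CO₂: 0 + 2(54.9) = 109.8
  H₂O: 0 + 3(54.9) = 164.7
Total out = 5.898 + 58.73 + 840.6 + 109.8 + 164.7 = 1180 kmol/h.

1180 kmol/h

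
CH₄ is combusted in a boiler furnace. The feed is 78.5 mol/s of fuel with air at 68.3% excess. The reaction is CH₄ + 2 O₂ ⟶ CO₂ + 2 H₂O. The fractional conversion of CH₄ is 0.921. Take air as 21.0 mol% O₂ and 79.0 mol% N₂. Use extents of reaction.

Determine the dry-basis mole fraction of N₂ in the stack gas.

0.834

Stoichiometric O₂ = 2 × 78.5 = 157 mol/s; O₂ fed = 157 × 1.683 = 264.2 mol/s.
N₂ fed = 264.2 × 79/21 = 994 mol/s.
Fuel reacted = 0.921 × 78.5 → ξ = 72.3 mol/s.
Outlet (n = n₀ + ν ξ):
  CH₄: 78.5 − 1(72.3) = 6.201
  O₂: 264.2 − 2(72.3) = 119.6
  N₂: 994 (inert)
  CO₂: 0 + 1(72.3) = 72.3
  H₂O: 0 + 2(72.3) = 144.6
Dry total = 1192 mol/s; y_N₂ (dry) = 994 / 1192 = 0.8338.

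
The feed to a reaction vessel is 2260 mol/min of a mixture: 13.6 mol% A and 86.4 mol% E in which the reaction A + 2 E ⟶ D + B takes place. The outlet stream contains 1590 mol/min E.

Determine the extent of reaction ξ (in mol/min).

For E: n = n₀ − 2ξ → 1590 = 1953 − 2ξ, giving ξ = 181.3 mol/min.
Outlet amounts (n = n₀ + ν ξ):
  A: 307.4 − 1(181.3) = 126
  E: 1953 − 2(181.3) = 1590
  D: 0 + 1(181.3) = 181.3
  B: 0 + 1(181.3) = 181.3

ξ = 181 mol/min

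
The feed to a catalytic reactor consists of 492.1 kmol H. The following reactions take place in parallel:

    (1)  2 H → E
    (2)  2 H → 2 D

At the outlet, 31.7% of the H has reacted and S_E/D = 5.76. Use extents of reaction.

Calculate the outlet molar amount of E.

71.8 kmol

Conversion of H: H consumed = 0.317 × 492.1 = 156 kmol = 2ξ₁ + 2ξ₂.
Selectivity: 1ξ₁ / (2ξ₂) = 5.76 → ξ₁ = 11.52 ξ₂.
Substitute: (2·11.52 + 2) ξ₂ = 156 → ξ₂ = 6.23 kmol, ξ₁ = 71.77 kmol.
Outlet amounts (n = n₀ + Σ ν·ξ):
  H: 492.1 − 2(71.77) − 2(6.23) = 336.1
  E: 0 + 1(71.77) = 71.77
  D: 0 + 2(6.23) = 12.46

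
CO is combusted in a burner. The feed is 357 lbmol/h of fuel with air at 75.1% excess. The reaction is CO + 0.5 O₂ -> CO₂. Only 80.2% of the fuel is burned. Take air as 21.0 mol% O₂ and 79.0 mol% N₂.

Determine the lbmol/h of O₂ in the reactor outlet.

169 lbmol/h

Stoichiometric O₂ = 0.5 × 357 = 178.5 lbmol/h; O₂ fed = 178.5 × 1.751 = 312.6 lbmol/h.
N₂ fed = 312.6 × 79/21 = 1176 lbmol/h.
Fuel reacted = 0.802 × 357 → ξ = 286.3 lbmol/h.
Outlet (n = n₀ + ν ξ):
  CO: 357 − 1(286.3) = 70.69
  O₂: 312.6 − 0.5(286.3) = 169.4
  N₂: 1176 (inert)
  CO₂: 0 + 1(286.3) = 286.3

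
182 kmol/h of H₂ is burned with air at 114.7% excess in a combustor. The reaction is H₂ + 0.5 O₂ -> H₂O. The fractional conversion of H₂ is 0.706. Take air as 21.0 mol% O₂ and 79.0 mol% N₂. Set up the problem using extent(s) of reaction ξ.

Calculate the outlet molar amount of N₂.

Stoichiometric O₂ = 0.5 × 182 = 91 kmol/h; O₂ fed = 91 × 2.147 = 195.4 kmol/h.
N₂ fed = 195.4 × 79/21 = 735 kmol/h.
Fuel reacted = 0.706 × 182 → ξ = 128.5 kmol/h.
Outlet (n = n₀ + ν ξ):
  H₂: 182 − 1(128.5) = 53.51
  O₂: 195.4 − 0.5(128.5) = 131.1
  N₂: 735 (inert)
  H₂O: 0 + 1(128.5) = 128.5

735 kmol/h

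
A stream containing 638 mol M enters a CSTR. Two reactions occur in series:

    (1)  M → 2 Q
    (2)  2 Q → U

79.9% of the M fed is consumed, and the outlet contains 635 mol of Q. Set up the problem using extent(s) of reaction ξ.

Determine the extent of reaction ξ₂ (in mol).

ξ₂ = 192 mol

Conversion of M: M consumed = 1ξ₁ = 0.799 × 638 → ξ₁ = 509.8 mol.
Q balance: n_Q = 0 + 2ξ₁ − 2ξ₂ = 635 → ξ₂ = (2·509.8 − 635)/2 = 192.3 mol.
Outlet amounts (n = n₀ + Σ ν·ξ):
  M: 638 − 1(509.8) = 128.2
  Q: 0 + 2(509.8) − 2(192.3) = 635
  U: 0 + 1(192.3) = 192.3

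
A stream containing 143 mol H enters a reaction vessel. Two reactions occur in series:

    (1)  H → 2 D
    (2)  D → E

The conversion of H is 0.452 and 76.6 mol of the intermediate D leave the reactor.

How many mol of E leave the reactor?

Conversion of H: H consumed = 1ξ₁ = 0.452 × 143 → ξ₁ = 64.64 mol.
D balance: n_D = 0 + 2ξ₁ − 1ξ₂ = 76.6 → ξ₂ = (2·64.64 − 76.6)/1 = 52.67 mol.
Outlet amounts (n = n₀ + Σ ν·ξ):
  H: 143 − 1(64.64) = 78.36
  D: 0 + 2(64.64) − 1(52.67) = 76.6
  E: 0 + 1(52.67) = 52.67

52.7 mol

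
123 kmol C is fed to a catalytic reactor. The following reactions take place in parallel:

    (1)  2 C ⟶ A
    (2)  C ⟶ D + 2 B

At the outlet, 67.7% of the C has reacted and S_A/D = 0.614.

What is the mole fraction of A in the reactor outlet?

Conversion of C: C consumed = 0.677 × 123 = 83.27 kmol = 2ξ₁ + 1ξ₂.
Selectivity: 1ξ₁ / (1ξ₂) = 0.614 → ξ₁ = 0.614 ξ₂.
Substitute: (2·0.614 + 1) ξ₂ = 83.27 → ξ₂ = 37.37 kmol, ξ₁ = 22.95 kmol.
Outlet amounts (n = n₀ + Σ ν·ξ):
  C: 123 − 2(22.95) − 1(37.37) = 39.73
  A: 0 + 1(22.95) = 22.95
  D: 0 + 1(37.37) = 37.37
  B: 0 + 2(37.37) = 74.75
Total out = 174.8 kmol; y_A = 22.95 / 174.8 = 0.1313.

0.131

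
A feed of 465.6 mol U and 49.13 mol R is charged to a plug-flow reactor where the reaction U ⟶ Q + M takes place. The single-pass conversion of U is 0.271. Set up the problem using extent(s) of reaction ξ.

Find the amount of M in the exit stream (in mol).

126 mol

U reacted = 0.271 × 465.6 = 126.2 mol; ν_U = −1, so ξ = 126.2/1 = 126.2 mol.
Outlet amounts (n = n₀ + ν ξ):
  U: 465.6 − 1(126.2) = 339.4
  Q: 0 + 1(126.2) = 126.2
  M: 0 + 1(126.2) = 126.2
  R: 49.13 (inert)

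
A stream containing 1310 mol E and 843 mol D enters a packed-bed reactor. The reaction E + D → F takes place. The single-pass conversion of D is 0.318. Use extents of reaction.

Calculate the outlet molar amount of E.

D reacted = 0.318 × 843 = 268.1 mol; ν_D = −1, so ξ = 268.1/1 = 268.1 mol.
Outlet amounts (n = n₀ + ν ξ):
  E: 1310 − 1(268.1) = 1042
  D: 843 − 1(268.1) = 574.9
  F: 0 + 1(268.1) = 268.1

1040 mol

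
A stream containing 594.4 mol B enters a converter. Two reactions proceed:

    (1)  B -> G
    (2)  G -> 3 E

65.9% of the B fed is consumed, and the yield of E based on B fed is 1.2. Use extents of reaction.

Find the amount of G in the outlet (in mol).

Conversion of B: B consumed = 1ξ₁ = 0.659 × 594.4 → ξ₁ = 391.7 mol.
Yield of E: 3ξ₂ / 594.4 = 1.2 → ξ₂ = 237.8 mol.
Outlet amounts (n = n₀ + Σ ν·ξ):
  B: 594.4 − 1(391.7) = 202.7
  G: 0 + 1(391.7) − 1(237.8) = 153.9
  E: 0 + 3(237.8) = 713.3

154 mol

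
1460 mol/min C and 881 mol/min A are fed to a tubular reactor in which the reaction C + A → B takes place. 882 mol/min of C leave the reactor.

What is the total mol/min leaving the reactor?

1760 mol/min

For C: n = n₀ − 1ξ → 882 = 1460 − 1ξ, giving ξ = 578 mol/min.
Outlet amounts (n = n₀ + ν ξ):
  C: 1460 − 1(578) = 882
  A: 881 − 1(578) = 303
  B: 0 + 1(578) = 578
Total out = 882 + 303 + 578 = 1763 mol/min.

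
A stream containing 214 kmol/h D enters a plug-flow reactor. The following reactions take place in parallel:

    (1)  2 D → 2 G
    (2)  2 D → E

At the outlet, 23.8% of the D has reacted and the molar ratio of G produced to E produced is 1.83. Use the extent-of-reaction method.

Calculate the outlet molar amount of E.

13.3 kmol/h

Conversion of D: D consumed = 0.238 × 214 = 50.93 kmol/h = 2ξ₁ + 2ξ₂.
Selectivity: 2ξ₁ / (1ξ₂) = 1.83 → ξ₁ = 0.915 ξ₂.
Substitute: (2·0.915 + 2) ξ₂ = 50.93 → ξ₂ = 13.3 kmol/h, ξ₁ = 12.17 kmol/h.
Outlet amounts (n = n₀ + Σ ν·ξ):
  D: 214 − 2(12.17) − 2(13.3) = 163.1
  G: 0 + 2(12.17) = 24.34
  E: 0 + 1(13.3) = 13.3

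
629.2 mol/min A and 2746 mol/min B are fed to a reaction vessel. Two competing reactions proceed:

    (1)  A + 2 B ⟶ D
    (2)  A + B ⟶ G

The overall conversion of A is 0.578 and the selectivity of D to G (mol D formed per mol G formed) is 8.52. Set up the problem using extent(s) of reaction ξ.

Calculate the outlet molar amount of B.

2060 mol/min

Conversion of A: A consumed = 0.578 × 629.2 = 363.7 mol/min = 1ξ₁ + 1ξ₂.
Selectivity: 1ξ₁ / (1ξ₂) = 8.52 → ξ₁ = 8.52 ξ₂.
Substitute: (1·8.52 + 1) ξ₂ = 363.7 → ξ₂ = 38.2 mol/min, ξ₁ = 325.5 mol/min.
Outlet amounts (n = n₀ + Σ ν·ξ):
  A: 629.2 − 1(325.5) − 1(38.2) = 265.5
  B: 2746 − 2(325.5) − 1(38.2) = 2057
  D: 0 + 1(325.5) = 325.5
  G: 0 + 1(38.2) = 38.2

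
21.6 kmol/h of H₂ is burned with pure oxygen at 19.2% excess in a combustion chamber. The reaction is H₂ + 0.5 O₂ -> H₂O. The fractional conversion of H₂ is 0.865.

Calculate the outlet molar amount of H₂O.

18.7 kmol/h

Stoichiometric O₂ = 0.5 × 21.6 = 10.8 kmol/h; O₂ fed = 10.8 × 1.192 = 12.87 kmol/h.
Fuel reacted = 0.865 × 21.6 → ξ = 18.68 kmol/h.
Outlet (n = n₀ + ν ξ):
  H₂: 21.6 − 1(18.68) = 2.916
  O₂: 12.87 − 0.5(18.68) = 3.532
  H₂O: 0 + 1(18.68) = 18.68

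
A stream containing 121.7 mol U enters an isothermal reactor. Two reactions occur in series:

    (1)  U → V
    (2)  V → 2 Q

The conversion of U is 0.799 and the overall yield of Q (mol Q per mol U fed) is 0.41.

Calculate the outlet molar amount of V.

72.3 mol

Conversion of U: U consumed = 1ξ₁ = 0.799 × 121.7 → ξ₁ = 97.24 mol.
Yield of Q: 2ξ₂ / 121.7 = 0.41 → ξ₂ = 24.95 mol.
Outlet amounts (n = n₀ + Σ ν·ξ):
  U: 121.7 − 1(97.24) = 24.46
  V: 0 + 1(97.24) − 1(24.95) = 72.29
  Q: 0 + 2(24.95) = 49.9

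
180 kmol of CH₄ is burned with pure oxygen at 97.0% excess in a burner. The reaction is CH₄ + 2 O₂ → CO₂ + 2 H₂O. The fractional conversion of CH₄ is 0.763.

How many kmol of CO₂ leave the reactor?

137 kmol

Stoichiometric O₂ = 2 × 180 = 360 kmol; O₂ fed = 360 × 1.970 = 709.2 kmol.
Fuel reacted = 0.763 × 180 → ξ = 137.3 kmol.
Outlet (n = n₀ + ν ξ):
  CH₄: 180 − 1(137.3) = 42.66
  O₂: 709.2 − 2(137.3) = 434.5
  CO₂: 0 + 1(137.3) = 137.3
  H₂O: 0 + 2(137.3) = 274.7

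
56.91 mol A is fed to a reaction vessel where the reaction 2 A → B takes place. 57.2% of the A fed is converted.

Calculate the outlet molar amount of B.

16.3 mol

A reacted = 0.572 × 56.91 = 32.55 mol; ν_A = −2, so ξ = 32.55/2 = 16.28 mol.
Outlet amounts (n = n₀ + ν ξ):
  A: 56.91 − 2(16.28) = 24.36
  B: 0 + 1(16.28) = 16.28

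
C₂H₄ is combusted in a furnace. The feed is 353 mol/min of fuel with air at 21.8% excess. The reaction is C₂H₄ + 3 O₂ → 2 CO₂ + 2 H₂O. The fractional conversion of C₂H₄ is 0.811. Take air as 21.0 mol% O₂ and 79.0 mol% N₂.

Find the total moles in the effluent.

6500 mol/min

Stoichiometric O₂ = 3 × 353 = 1059 mol/min; O₂ fed = 1059 × 1.218 = 1290 mol/min.
N₂ fed = 1290 × 79/21 = 4852 mol/min.
Fuel reacted = 0.811 × 353 → ξ = 286.3 mol/min.
Outlet (n = n₀ + ν ξ):
  C₂H₄: 353 − 1(286.3) = 66.72
  O₂: 1290 − 3(286.3) = 431
  N₂: 4852 (inert)
  CO₂: 0 + 2(286.3) = 572.6
  H₂O: 0 + 2(286.3) = 572.6
Total out = 66.72 + 431 + 4852 + 572.6 + 572.6 = 6495 mol/min.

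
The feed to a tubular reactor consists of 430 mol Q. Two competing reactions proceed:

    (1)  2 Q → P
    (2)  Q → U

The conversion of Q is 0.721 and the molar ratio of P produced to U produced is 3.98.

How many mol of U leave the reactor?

34.6 mol

Conversion of Q: Q consumed = 0.721 × 430 = 310 mol = 2ξ₁ + 1ξ₂.
Selectivity: 1ξ₁ / (1ξ₂) = 3.98 → ξ₁ = 3.98 ξ₂.
Substitute: (2·3.98 + 1) ξ₂ = 310 → ξ₂ = 34.6 mol, ξ₁ = 137.7 mol.
Outlet amounts (n = n₀ + Σ ν·ξ):
  Q: 430 − 2(137.7) − 1(34.6) = 120
  P: 0 + 1(137.7) = 137.7
  U: 0 + 1(34.6) = 34.6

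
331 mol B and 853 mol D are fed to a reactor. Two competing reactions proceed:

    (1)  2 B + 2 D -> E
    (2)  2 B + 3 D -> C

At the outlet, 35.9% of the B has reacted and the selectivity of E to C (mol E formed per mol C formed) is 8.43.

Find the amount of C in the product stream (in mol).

Conversion of B: B consumed = 0.359 × 331 = 118.8 mol = 2ξ₁ + 2ξ₂.
Selectivity: 1ξ₁ / (1ξ₂) = 8.43 → ξ₁ = 8.43 ξ₂.
Substitute: (2·8.43 + 2) ξ₂ = 118.8 → ξ₂ = 6.301 mol, ξ₁ = 53.11 mol.
Outlet amounts (n = n₀ + Σ ν·ξ):
  B: 331 − 2(53.11) − 2(6.301) = 212.2
  D: 853 − 2(53.11) − 3(6.301) = 727.9
  E: 0 + 1(53.11) = 53.11
  C: 0 + 1(6.301) = 6.301

6.3 mol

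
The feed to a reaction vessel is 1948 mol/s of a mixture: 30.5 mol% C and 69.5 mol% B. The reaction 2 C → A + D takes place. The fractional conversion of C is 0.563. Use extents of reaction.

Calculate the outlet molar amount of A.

167 mol/s

C reacted = 0.563 × 594.1 = 334.5 mol/s; ν_C = −2, so ξ = 334.5/2 = 167.3 mol/s.
Outlet amounts (n = n₀ + ν ξ):
  C: 594.1 − 2(167.3) = 259.6
  A: 0 + 1(167.3) = 167.3
  D: 0 + 1(167.3) = 167.3
  B: 1354 (inert)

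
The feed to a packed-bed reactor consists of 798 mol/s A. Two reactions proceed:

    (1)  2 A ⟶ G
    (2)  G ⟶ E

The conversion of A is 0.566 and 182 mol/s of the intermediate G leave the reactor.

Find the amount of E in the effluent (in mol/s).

Conversion of A: A consumed = 2ξ₁ = 0.566 × 798 → ξ₁ = 225.8 mol/s.
G balance: n_G = 0 + 1ξ₁ − 1ξ₂ = 182 → ξ₂ = (1·225.8 − 182)/1 = 43.83 mol/s.
Outlet amounts (n = n₀ + Σ ν·ξ):
  A: 798 − 2(225.8) = 346.3
  G: 0 + 1(225.8) − 1(43.83) = 182
  E: 0 + 1(43.83) = 43.83

43.8 mol/s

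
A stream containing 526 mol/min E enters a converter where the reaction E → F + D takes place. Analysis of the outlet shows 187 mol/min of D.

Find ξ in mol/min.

For D: n = n₀ + 1ξ → 187 = 0 + 1ξ, giving ξ = 187 mol/min.
Outlet amounts (n = n₀ + ν ξ):
  E: 526 − 1(187) = 339
  F: 0 + 1(187) = 187
  D: 0 + 1(187) = 187

ξ = 187 mol/min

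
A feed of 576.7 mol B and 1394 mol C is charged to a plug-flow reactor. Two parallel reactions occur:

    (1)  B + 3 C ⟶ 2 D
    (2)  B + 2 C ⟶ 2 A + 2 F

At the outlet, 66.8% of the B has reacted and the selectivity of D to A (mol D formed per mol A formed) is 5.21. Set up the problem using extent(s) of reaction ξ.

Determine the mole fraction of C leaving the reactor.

Conversion of B: B consumed = 0.668 × 576.7 = 385.2 mol = 1ξ₁ + 1ξ₂.
Selectivity: 2ξ₁ / (2ξ₂) = 5.21 → ξ₁ = 5.21 ξ₂.
Substitute: (1·5.21 + 1) ξ₂ = 385.2 → ξ₂ = 62.03 mol, ξ₁ = 323.2 mol.
Outlet amounts (n = n₀ + Σ ν·ξ):
  B: 576.7 − 1(323.2) − 1(62.03) = 191.5
  C: 1394 − 3(323.2) − 2(62.03) = 300.3
  D: 0 + 2(323.2) = 646.4
  A: 0 + 2(62.03) = 124.1
  F: 0 + 2(62.03) = 124.1
Total out = 1386 mol; y_C = 300.3 / 1386 = 0.2166.

0.217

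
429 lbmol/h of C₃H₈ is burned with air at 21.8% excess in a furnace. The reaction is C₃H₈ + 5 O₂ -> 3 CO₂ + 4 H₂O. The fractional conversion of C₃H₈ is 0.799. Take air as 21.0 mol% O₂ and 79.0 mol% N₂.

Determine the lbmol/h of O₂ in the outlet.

899 lbmol/h

Stoichiometric O₂ = 5 × 429 = 2145 lbmol/h; O₂ fed = 2145 × 1.218 = 2613 lbmol/h.
N₂ fed = 2613 × 79/21 = 9828 lbmol/h.
Fuel reacted = 0.799 × 429 → ξ = 342.8 lbmol/h.
Outlet (n = n₀ + ν ξ):
  C₃H₈: 429 − 1(342.8) = 86.23
  O₂: 2613 − 5(342.8) = 898.8
  N₂: 9828 (inert)
  CO₂: 0 + 3(342.8) = 1028
  H₂O: 0 + 4(342.8) = 1371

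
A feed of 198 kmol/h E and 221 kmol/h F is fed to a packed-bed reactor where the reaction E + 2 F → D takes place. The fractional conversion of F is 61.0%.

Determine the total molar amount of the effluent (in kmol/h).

284 kmol/h

F reacted = 0.61 × 221 = 134.8 kmol/h; ν_F = −2, so ξ = 134.8/2 = 67.41 kmol/h.
Outlet amounts (n = n₀ + ν ξ):
  E: 198 − 1(67.41) = 130.6
  F: 221 − 2(67.41) = 86.19
  D: 0 + 1(67.41) = 67.41
Total out = 130.6 + 86.19 + 67.41 = 284.2 kmol/h.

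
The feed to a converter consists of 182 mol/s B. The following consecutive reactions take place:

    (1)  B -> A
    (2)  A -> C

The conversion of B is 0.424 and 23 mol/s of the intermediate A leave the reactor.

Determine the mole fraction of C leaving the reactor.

Conversion of B: B consumed = 1ξ₁ = 0.424 × 182 → ξ₁ = 77.17 mol/s.
A balance: n_A = 0 + 1ξ₁ − 1ξ₂ = 23 → ξ₂ = (1·77.17 − 23)/1 = 54.17 mol/s.
Outlet amounts (n = n₀ + Σ ν·ξ):
  B: 182 − 1(77.17) = 104.8
  A: 0 + 1(77.17) − 1(54.17) = 23
  C: 0 + 1(54.17) = 54.17
Total out = 182 mol/s; y_C = 54.17 / 182 = 0.2976.

0.298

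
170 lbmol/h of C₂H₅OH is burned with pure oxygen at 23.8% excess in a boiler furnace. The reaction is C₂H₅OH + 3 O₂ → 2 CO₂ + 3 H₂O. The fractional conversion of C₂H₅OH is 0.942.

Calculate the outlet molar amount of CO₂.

320 lbmol/h

Stoichiometric O₂ = 3 × 170 = 510 lbmol/h; O₂ fed = 510 × 1.238 = 631.4 lbmol/h.
Fuel reacted = 0.942 × 170 → ξ = 160.1 lbmol/h.
Outlet (n = n₀ + ν ξ):
  C₂H₅OH: 170 − 1(160.1) = 9.86
  O₂: 631.4 − 3(160.1) = 151
  CO₂: 0 + 2(160.1) = 320.3
  H₂O: 0 + 3(160.1) = 480.4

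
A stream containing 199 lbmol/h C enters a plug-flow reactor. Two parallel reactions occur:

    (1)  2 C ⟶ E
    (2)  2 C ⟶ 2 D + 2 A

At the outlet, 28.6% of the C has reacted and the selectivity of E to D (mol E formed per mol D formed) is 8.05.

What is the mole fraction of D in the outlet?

0.019

Conversion of C: C consumed = 0.286 × 199 = 56.91 lbmol/h = 2ξ₁ + 2ξ₂.
Selectivity: 1ξ₁ / (2ξ₂) = 8.05 → ξ₁ = 16.1 ξ₂.
Substitute: (2·16.1 + 2) ξ₂ = 56.91 → ξ₂ = 1.664 lbmol/h, ξ₁ = 26.79 lbmol/h.
Outlet amounts (n = n₀ + Σ ν·ξ):
  C: 199 − 2(26.79) − 2(1.664) = 142.1
  E: 0 + 1(26.79) = 26.79
  D: 0 + 2(1.664) = 3.328
  A: 0 + 2(1.664) = 3.328
Total out = 175.5 lbmol/h; y_D = 3.328 / 175.5 = 0.01896.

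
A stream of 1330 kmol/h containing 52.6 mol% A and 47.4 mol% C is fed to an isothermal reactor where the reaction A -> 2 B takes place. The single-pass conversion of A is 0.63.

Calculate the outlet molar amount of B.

881 kmol/h

A reacted = 0.63 × 699.6 = 440.7 kmol/h; ν_A = −1, so ξ = 440.7/1 = 440.7 kmol/h.
Outlet amounts (n = n₀ + ν ξ):
  A: 699.6 − 1(440.7) = 258.8
  B: 0 + 2(440.7) = 881.5
  C: 630.4 (inert)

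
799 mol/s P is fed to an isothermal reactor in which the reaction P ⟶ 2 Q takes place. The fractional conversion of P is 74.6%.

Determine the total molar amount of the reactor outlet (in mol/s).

P reacted = 0.746 × 799 = 596.1 mol/s; ν_P = −1, so ξ = 596.1/1 = 596.1 mol/s.
Outlet amounts (n = n₀ + ν ξ):
  P: 799 − 1(596.1) = 202.9
  Q: 0 + 2(596.1) = 1192
Total out = 202.9 + 1192 = 1395 mol/s.

1400 mol/s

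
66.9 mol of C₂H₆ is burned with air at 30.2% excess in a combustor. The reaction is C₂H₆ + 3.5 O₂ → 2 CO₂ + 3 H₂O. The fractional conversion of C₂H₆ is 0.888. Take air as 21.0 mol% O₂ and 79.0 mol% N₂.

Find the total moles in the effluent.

1550 mol

Stoichiometric O₂ = 3.5 × 66.9 = 234.2 mol; O₂ fed = 234.2 × 1.302 = 304.9 mol.
N₂ fed = 304.9 × 79/21 = 1147 mol.
Fuel reacted = 0.888 × 66.9 → ξ = 59.41 mol.
Outlet (n = n₀ + ν ξ):
  C₂H₆: 66.9 − 1(59.41) = 7.493
  O₂: 304.9 − 3.5(59.41) = 96.94
  N₂: 1147 (inert)
  CO₂: 0 + 2(59.41) = 118.8
  H₂O: 0 + 3(59.41) = 178.2
Total out = 7.493 + 96.94 + 1147 + 118.8 + 178.2 = 1548 mol.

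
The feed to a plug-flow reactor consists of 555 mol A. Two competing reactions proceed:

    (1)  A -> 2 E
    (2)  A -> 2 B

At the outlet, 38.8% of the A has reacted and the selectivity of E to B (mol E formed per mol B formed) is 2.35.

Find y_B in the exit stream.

0.167

Conversion of A: A consumed = 0.388 × 555 = 215.3 mol = 1ξ₁ + 1ξ₂.
Selectivity: 2ξ₁ / (2ξ₂) = 2.35 → ξ₁ = 2.35 ξ₂.
Substitute: (1·2.35 + 1) ξ₂ = 215.3 → ξ₂ = 64.28 mol, ξ₁ = 151.1 mol.
Outlet amounts (n = n₀ + Σ ν·ξ):
  A: 555 − 1(151.1) − 1(64.28) = 339.7
  E: 0 + 2(151.1) = 302.1
  B: 0 + 2(64.28) = 128.6
Total out = 770.3 mol; y_B = 128.6 / 770.3 = 0.1669.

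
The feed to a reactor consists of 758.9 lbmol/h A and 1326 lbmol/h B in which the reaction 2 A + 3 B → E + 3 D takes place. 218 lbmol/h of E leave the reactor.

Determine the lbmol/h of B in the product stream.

For E: n = n₀ + 1ξ → 218 = 0 + 1ξ, giving ξ = 218 lbmol/h.
Outlet amounts (n = n₀ + ν ξ):
  A: 758.9 − 2(218) = 322.9
  B: 1326 − 3(218) = 672
  E: 0 + 1(218) = 218
  D: 0 + 3(218) = 654

672 lbmol/h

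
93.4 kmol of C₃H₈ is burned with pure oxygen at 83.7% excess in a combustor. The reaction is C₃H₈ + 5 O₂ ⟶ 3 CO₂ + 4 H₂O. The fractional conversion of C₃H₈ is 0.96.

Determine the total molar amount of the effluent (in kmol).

Stoichiometric O₂ = 5 × 93.4 = 467 kmol; O₂ fed = 467 × 1.837 = 857.9 kmol.
Fuel reacted = 0.96 × 93.4 → ξ = 89.66 kmol.
Outlet (n = n₀ + ν ξ):
  C₃H₈: 93.4 − 1(89.66) = 3.736
  O₂: 857.9 − 5(89.66) = 409.6
  CO₂: 0 + 3(89.66) = 269
  H₂O: 0 + 4(89.66) = 358.7
Total out = 3.736 + 409.6 + 269 + 358.7 = 1041 kmol.

1040 kmol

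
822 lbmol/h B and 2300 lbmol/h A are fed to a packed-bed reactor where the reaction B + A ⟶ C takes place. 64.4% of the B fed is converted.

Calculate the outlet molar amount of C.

529 lbmol/h

B reacted = 0.644 × 822 = 529.4 lbmol/h; ν_B = −1, so ξ = 529.4/1 = 529.4 lbmol/h.
Outlet amounts (n = n₀ + ν ξ):
  B: 822 − 1(529.4) = 292.6
  A: 2300 − 1(529.4) = 1771
  C: 0 + 1(529.4) = 529.4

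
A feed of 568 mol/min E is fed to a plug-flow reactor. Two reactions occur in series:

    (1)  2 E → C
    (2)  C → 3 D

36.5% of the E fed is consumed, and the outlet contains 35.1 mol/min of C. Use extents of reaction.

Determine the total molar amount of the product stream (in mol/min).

Conversion of E: E consumed = 2ξ₁ = 0.365 × 568 → ξ₁ = 103.7 mol/min.
C balance: n_C = 0 + 1ξ₁ − 1ξ₂ = 35.1 → ξ₂ = (1·103.7 − 35.1)/1 = 68.56 mol/min.
Outlet amounts (n = n₀ + Σ ν·ξ):
  E: 568 − 2(103.7) = 360.7
  C: 0 + 1(103.7) − 1(68.56) = 35.1
  D: 0 + 3(68.56) = 205.7
Total out = 360.7 + 35.1 + 205.7 = 601.5 mol/min.

601 mol/min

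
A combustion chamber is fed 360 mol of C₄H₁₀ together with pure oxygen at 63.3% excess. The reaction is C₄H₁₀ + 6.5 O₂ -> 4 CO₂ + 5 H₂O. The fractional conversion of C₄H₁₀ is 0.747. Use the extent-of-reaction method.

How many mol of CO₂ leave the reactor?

1080 mol

Stoichiometric O₂ = 6.5 × 360 = 2340 mol; O₂ fed = 2340 × 1.633 = 3821 mol.
Fuel reacted = 0.747 × 360 → ξ = 268.9 mol.
Outlet (n = n₀ + ν ξ):
  C₄H₁₀: 360 − 1(268.9) = 91.08
  O₂: 3821 − 6.5(268.9) = 2073
  CO₂: 0 + 4(268.9) = 1076
  H₂O: 0 + 5(268.9) = 1345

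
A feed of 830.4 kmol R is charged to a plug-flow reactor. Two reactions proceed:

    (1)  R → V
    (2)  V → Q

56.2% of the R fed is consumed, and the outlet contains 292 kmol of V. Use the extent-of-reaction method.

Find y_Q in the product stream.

0.21

Conversion of R: R consumed = 1ξ₁ = 0.562 × 830.4 → ξ₁ = 466.7 kmol.
V balance: n_V = 0 + 1ξ₁ − 1ξ₂ = 292 → ξ₂ = (1·466.7 − 292)/1 = 174.7 kmol.
Outlet amounts (n = n₀ + Σ ν·ξ):
  R: 830.4 − 1(466.7) = 363.7
  V: 0 + 1(466.7) − 1(174.7) = 292
  Q: 0 + 1(174.7) = 174.7
Total out = 830.4 kmol; y_Q = 174.7 / 830.4 = 0.2104.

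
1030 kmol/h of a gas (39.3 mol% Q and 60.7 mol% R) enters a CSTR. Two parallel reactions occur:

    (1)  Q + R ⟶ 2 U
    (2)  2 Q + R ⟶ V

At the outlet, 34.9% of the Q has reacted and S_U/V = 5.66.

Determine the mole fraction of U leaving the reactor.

Conversion of Q: Q consumed = 0.349 × 404.8 = 141.3 kmol/h = 1ξ₁ + 2ξ₂.
Selectivity: 2ξ₁ / (1ξ₂) = 5.66 → ξ₁ = 2.83 ξ₂.
Substitute: (1·2.83 + 2) ξ₂ = 141.3 → ξ₂ = 29.25 kmol/h, ξ₁ = 82.77 kmol/h.
Outlet amounts (n = n₀ + Σ ν·ξ):
  Q: 404.8 − 1(82.77) − 2(29.25) = 263.5
  R: 625.2 − 1(82.77) − 1(29.25) = 513.2
  U: 0 + 2(82.77) = 165.5
  V: 0 + 1(29.25) = 29.25
Total out = 971.5 kmol/h; y_U = 165.5 / 971.5 = 0.1704.

0.17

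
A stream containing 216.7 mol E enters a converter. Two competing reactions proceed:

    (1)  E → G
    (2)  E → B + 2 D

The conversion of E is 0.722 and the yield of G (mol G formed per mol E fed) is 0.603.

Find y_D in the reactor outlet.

Yield of G: 1ξ₁ / 216.7 = 0.603 → ξ₁ = 130.7 mol.
Conversion of E: 1ξ₁ + 1ξ₂ = 0.722 × 216.7 = 156.5 → ξ₂ = 25.79 mol.
Outlet amounts (n = n₀ + Σ ν·ξ):
  E: 216.7 − 1(130.7) − 1(25.79) = 60.24
  G: 0 + 1(130.7) = 130.7
  B: 0 + 1(25.79) = 25.79
  D: 0 + 2(25.79) = 51.57
Total out = 268.3 mol; y_D = 51.57 / 268.3 = 0.1922.

0.192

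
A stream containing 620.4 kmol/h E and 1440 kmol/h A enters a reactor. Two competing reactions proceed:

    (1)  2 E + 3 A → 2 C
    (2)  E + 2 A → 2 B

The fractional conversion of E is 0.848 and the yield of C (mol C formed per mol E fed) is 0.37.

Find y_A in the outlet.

Yield of C: 2ξ₁ / 620.4 = 0.37 → ξ₁ = 114.8 kmol/h.
Conversion of E: 2ξ₁ + 1ξ₂ = 0.848 × 620.4 = 526.1 → ξ₂ = 296.6 kmol/h.
Outlet amounts (n = n₀ + Σ ν·ξ):
  E: 620.4 − 2(114.8) − 1(296.6) = 94.3
  A: 1440 − 3(114.8) − 2(296.6) = 502.6
  C: 0 + 2(114.8) = 229.5
  B: 0 + 2(296.6) = 593.1
Total out = 1420 kmol/h; y_A = 502.6 / 1420 = 0.354.

0.354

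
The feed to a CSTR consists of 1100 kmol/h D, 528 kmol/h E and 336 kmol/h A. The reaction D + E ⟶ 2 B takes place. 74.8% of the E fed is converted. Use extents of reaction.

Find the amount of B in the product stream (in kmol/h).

790 kmol/h

E reacted = 0.748 × 528 = 394.9 kmol/h; ν_E = −1, so ξ = 394.9/1 = 394.9 kmol/h.
Outlet amounts (n = n₀ + ν ξ):
  D: 1100 − 1(394.9) = 705.1
  E: 528 − 1(394.9) = 133.1
  B: 0 + 2(394.9) = 789.9
  A: 336 (inert)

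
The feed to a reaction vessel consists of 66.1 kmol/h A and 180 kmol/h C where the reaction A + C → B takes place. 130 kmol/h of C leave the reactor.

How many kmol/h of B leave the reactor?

For C: n = n₀ − 1ξ → 130 = 180 − 1ξ, giving ξ = 50 kmol/h.
Outlet amounts (n = n₀ + ν ξ):
  A: 66.1 − 1(50) = 16.1
  C: 180 − 1(50) = 130
  B: 0 + 1(50) = 50

50 kmol/h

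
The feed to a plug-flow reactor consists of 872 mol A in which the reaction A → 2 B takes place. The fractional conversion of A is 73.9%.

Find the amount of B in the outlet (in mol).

A reacted = 0.739 × 872 = 644.4 mol; ν_A = −1, so ξ = 644.4/1 = 644.4 mol.
Outlet amounts (n = n₀ + ν ξ):
  A: 872 − 1(644.4) = 227.6
  B: 0 + 2(644.4) = 1289

1290 mol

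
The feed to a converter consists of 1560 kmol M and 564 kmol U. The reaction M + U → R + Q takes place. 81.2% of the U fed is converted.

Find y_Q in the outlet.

0.216

U reacted = 0.812 × 564 = 458 kmol; ν_U = −1, so ξ = 458/1 = 458 kmol.
Outlet amounts (n = n₀ + ν ξ):
  M: 1560 − 1(458) = 1102
  U: 564 − 1(458) = 106
  R: 0 + 1(458) = 458
  Q: 0 + 1(458) = 458
Total out = 2124 kmol; y_Q = 458 / 2124 = 0.2156.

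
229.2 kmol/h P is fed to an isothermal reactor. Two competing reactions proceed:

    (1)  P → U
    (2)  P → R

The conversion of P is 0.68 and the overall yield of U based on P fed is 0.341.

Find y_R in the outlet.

0.339

Yield of U: 1ξ₁ / 229.2 = 0.341 → ξ₁ = 78.16 kmol/h.
Conversion of P: 1ξ₁ + 1ξ₂ = 0.68 × 229.2 = 155.9 → ξ₂ = 77.7 kmol/h.
Outlet amounts (n = n₀ + Σ ν·ξ):
  P: 229.2 − 1(78.16) − 1(77.7) = 73.34
  U: 0 + 1(78.16) = 78.16
  R: 0 + 1(77.7) = 77.7
Total out = 229.2 kmol/h; y_R = 77.7 / 229.2 = 0.339.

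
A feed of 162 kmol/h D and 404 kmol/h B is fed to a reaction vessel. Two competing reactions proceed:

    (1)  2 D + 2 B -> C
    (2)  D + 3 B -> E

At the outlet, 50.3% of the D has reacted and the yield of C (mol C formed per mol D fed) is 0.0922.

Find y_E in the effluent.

0.141

Yield of C: 1ξ₁ / 162 = 0.0922 → ξ₁ = 14.94 kmol/h.
Conversion of D: 2ξ₁ + 1ξ₂ = 0.503 × 162 = 81.49 → ξ₂ = 51.61 kmol/h.
Outlet amounts (n = n₀ + Σ ν·ξ):
  D: 162 − 2(14.94) − 1(51.61) = 80.51
  B: 404 − 2(14.94) − 3(51.61) = 219.3
  C: 0 + 1(14.94) = 14.94
  E: 0 + 1(51.61) = 51.61
Total out = 366.4 kmol/h; y_E = 51.61 / 366.4 = 0.1409.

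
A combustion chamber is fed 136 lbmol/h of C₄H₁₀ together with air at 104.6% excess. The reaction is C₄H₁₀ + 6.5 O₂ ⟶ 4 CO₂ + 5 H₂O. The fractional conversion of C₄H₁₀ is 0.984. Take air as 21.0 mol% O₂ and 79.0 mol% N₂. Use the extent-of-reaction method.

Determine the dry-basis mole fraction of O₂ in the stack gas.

0.113

Stoichiometric O₂ = 6.5 × 136 = 884 lbmol/h; O₂ fed = 884 × 2.046 = 1809 lbmol/h.
N₂ fed = 1809 × 79/21 = 6804 lbmol/h.
Fuel reacted = 0.984 × 136 → ξ = 133.8 lbmol/h.
Outlet (n = n₀ + ν ξ):
  C₄H₁₀: 136 − 1(133.8) = 2.176
  O₂: 1809 − 6.5(133.8) = 938.8
  N₂: 6804 (inert)
  CO₂: 0 + 4(133.8) = 535.3
  H₂O: 0 + 5(133.8) = 669.1
Dry total = 8280 lbmol/h; y_O₂ (dry) = 938.8 / 8280 = 0.1134.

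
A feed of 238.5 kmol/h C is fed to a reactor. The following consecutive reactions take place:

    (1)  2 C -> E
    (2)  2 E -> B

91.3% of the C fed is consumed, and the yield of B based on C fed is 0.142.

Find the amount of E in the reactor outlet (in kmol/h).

Conversion of C: C consumed = 2ξ₁ = 0.913 × 238.5 → ξ₁ = 108.9 kmol/h.
Yield of B: 1ξ₂ / 238.5 = 0.142 → ξ₂ = 33.87 kmol/h.
Outlet amounts (n = n₀ + Σ ν·ξ):
  C: 238.5 − 2(108.9) = 20.75
  E: 0 + 1(108.9) − 2(33.87) = 41.14
  B: 0 + 1(33.87) = 33.87

41.1 kmol/h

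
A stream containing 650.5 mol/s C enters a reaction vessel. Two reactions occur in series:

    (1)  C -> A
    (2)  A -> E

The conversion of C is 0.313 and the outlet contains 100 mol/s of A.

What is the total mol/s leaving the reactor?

Conversion of C: C consumed = 1ξ₁ = 0.313 × 650.5 → ξ₁ = 203.6 mol/s.
A balance: n_A = 0 + 1ξ₁ − 1ξ₂ = 100 → ξ₂ = (1·203.6 − 100)/1 = 103.6 mol/s.
Outlet amounts (n = n₀ + Σ ν·ξ):
  C: 650.5 − 1(203.6) = 446.9
  A: 0 + 1(203.6) − 1(103.6) = 100
  E: 0 + 1(103.6) = 103.6
Total out = 446.9 + 100 + 103.6 = 650.5 mol/s.

650 mol/s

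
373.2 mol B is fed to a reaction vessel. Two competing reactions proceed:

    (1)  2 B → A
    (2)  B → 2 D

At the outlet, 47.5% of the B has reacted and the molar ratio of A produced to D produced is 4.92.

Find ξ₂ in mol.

Conversion of B: B consumed = 0.475 × 373.2 = 177.3 mol = 2ξ₁ + 1ξ₂.
Selectivity: 1ξ₁ / (2ξ₂) = 4.92 → ξ₁ = 9.84 ξ₂.
Substitute: (2·9.84 + 1) ξ₂ = 177.3 → ξ₂ = 8.572 mol, ξ₁ = 84.35 mol.
Outlet amounts (n = n₀ + Σ ν·ξ):
  B: 373.2 − 2(84.35) − 1(8.572) = 195.9
  A: 0 + 1(84.35) = 84.35
  D: 0 + 2(8.572) = 17.14

ξ₂ = 8.57 mol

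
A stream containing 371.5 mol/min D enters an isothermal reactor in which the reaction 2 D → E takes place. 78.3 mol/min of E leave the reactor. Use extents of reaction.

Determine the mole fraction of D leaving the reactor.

For E: n = n₀ + 1ξ → 78.3 = 0 + 1ξ, giving ξ = 78.3 mol/min.
Outlet amounts (n = n₀ + ν ξ):
  D: 371.5 − 2(78.3) = 214.9
  E: 0 + 1(78.3) = 78.3
Total out = 293.2 mol/min; y_D = 214.9 / 293.2 = 0.7329.

0.733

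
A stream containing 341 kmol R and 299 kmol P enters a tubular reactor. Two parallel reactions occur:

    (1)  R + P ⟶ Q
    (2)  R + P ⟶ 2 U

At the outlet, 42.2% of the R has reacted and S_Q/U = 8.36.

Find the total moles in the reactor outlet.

Conversion of R: R consumed = 0.422 × 341 = 143.9 kmol = 1ξ₁ + 1ξ₂.
Selectivity: 1ξ₁ / (2ξ₂) = 8.36 → ξ₁ = 16.72 ξ₂.
Substitute: (1·16.72 + 1) ξ₂ = 143.9 → ξ₂ = 8.121 kmol, ξ₁ = 135.8 kmol.
Outlet amounts (n = n₀ + Σ ν·ξ):
  R: 341 − 1(135.8) − 1(8.121) = 197.1
  P: 299 − 1(135.8) − 1(8.121) = 155.1
  Q: 0 + 1(135.8) = 135.8
  U: 0 + 2(8.121) = 16.24
Total out = 197.1 + 155.1 + 135.8 + 16.24 = 504.2 kmol.

504 kmol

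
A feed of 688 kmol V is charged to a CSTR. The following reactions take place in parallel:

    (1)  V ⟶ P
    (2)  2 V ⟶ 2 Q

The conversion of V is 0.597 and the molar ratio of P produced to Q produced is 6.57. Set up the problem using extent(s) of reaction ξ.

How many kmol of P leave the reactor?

356 kmol

Conversion of V: V consumed = 0.597 × 688 = 410.7 kmol = 1ξ₁ + 2ξ₂.
Selectivity: 1ξ₁ / (2ξ₂) = 6.57 → ξ₁ = 13.14 ξ₂.
Substitute: (1·13.14 + 2) ξ₂ = 410.7 → ξ₂ = 27.13 kmol, ξ₁ = 356.5 kmol.
Outlet amounts (n = n₀ + Σ ν·ξ):
  V: 688 − 1(356.5) − 2(27.13) = 277.3
  P: 0 + 1(356.5) = 356.5
  Q: 0 + 2(27.13) = 54.26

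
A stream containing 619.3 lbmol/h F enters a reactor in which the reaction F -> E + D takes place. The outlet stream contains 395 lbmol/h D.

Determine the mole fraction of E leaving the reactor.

0.389

For D: n = n₀ + 1ξ → 395 = 0 + 1ξ, giving ξ = 395 lbmol/h.
Outlet amounts (n = n₀ + ν ξ):
  F: 619.3 − 1(395) = 224.3
  E: 0 + 1(395) = 395
  D: 0 + 1(395) = 395
Total out = 1014 lbmol/h; y_E = 395 / 1014 = 0.3894.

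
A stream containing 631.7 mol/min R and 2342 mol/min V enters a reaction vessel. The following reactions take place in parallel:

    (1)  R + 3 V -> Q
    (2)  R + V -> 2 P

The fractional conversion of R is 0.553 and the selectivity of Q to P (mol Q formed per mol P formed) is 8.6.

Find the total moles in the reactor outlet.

1980 mol/min

Conversion of R: R consumed = 0.553 × 631.7 = 349.3 mol/min = 1ξ₁ + 1ξ₂.
Selectivity: 1ξ₁ / (2ξ₂) = 8.6 → ξ₁ = 17.2 ξ₂.
Substitute: (1·17.2 + 1) ξ₂ = 349.3 → ξ₂ = 19.19 mol/min, ξ₁ = 330.1 mol/min.
Outlet amounts (n = n₀ + Σ ν·ξ):
  R: 631.7 − 1(330.1) − 1(19.19) = 282.4
  V: 2342 − 3(330.1) − 1(19.19) = 1332
  Q: 0 + 1(330.1) = 330.1
  P: 0 + 2(19.19) = 38.39
Total out = 282.4 + 1332 + 330.1 + 38.39 = 1983 mol/min.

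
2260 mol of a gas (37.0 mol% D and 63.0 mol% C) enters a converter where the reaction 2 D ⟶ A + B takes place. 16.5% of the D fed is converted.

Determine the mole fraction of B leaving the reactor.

D reacted = 0.165 × 836.2 = 138 mol; ν_D = −2, so ξ = 138/2 = 68.99 mol.
Outlet amounts (n = n₀ + ν ξ):
  D: 836.2 − 2(68.99) = 698.2
  A: 0 + 1(68.99) = 68.99
  B: 0 + 1(68.99) = 68.99
  C: 1424 (inert)
Total out = 2260 mol; y_B = 68.99 / 2260 = 0.03053.

0.0305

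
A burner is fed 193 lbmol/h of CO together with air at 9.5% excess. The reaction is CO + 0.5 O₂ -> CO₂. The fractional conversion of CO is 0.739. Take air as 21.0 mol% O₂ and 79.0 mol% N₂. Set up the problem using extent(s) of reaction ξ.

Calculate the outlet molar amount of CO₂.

143 lbmol/h

Stoichiometric O₂ = 0.5 × 193 = 96.5 lbmol/h; O₂ fed = 96.5 × 1.095 = 105.7 lbmol/h.
N₂ fed = 105.7 × 79/21 = 397.5 lbmol/h.
Fuel reacted = 0.739 × 193 → ξ = 142.6 lbmol/h.
Outlet (n = n₀ + ν ξ):
  CO: 193 − 1(142.6) = 50.37
  O₂: 105.7 − 0.5(142.6) = 34.35
  N₂: 397.5 (inert)
  CO₂: 0 + 1(142.6) = 142.6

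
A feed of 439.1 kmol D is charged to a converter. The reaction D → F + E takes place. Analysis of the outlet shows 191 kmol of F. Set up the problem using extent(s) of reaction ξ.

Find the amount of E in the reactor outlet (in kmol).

For F: n = n₀ + 1ξ → 191 = 0 + 1ξ, giving ξ = 191 kmol.
Outlet amounts (n = n₀ + ν ξ):
  D: 439.1 − 1(191) = 248.1
  F: 0 + 1(191) = 191
  E: 0 + 1(191) = 191

191 kmol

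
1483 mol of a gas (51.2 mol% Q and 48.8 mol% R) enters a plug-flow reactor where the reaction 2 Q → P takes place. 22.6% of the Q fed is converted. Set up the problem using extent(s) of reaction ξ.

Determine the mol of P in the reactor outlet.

Q reacted = 0.226 × 759.3 = 171.6 mol; ν_Q = −2, so ξ = 171.6/2 = 85.8 mol.
Outlet amounts (n = n₀ + ν ξ):
  Q: 759.3 − 2(85.8) = 587.7
  P: 0 + 1(85.8) = 85.8
  R: 723.7 (inert)

85.8 mol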